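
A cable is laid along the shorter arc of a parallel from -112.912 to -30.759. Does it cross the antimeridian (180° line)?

No

Signed shortest Δλ = ((-30.759 − -112.912 + 180) mod 360) − 180 = 82.153°.
Going east by 82.153° from -112.912° reaches -30.759° without touching 180°.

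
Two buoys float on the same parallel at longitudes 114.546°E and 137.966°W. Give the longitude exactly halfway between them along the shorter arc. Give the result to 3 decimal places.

Signed shortest Δλ from +114.546° to -137.966° is +107.488°.
Midpoint longitude = +114.546° + (+107.488°)/2 = +114.546° + 53.744° = +168.290°.
(The naïve average (+114.546 + -137.966)/2 = -11.71° is on the wrong side of the globe.)

168.290°E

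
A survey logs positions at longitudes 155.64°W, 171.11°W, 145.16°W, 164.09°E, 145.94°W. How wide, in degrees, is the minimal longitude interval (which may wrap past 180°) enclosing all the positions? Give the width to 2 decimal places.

50.75°

Sort the longitudes: -171.11°, -155.64°, -145.94°, -145.16°, +164.09°.
Eastward gaps between consecutive values (wrapping around): 15.47°, 9.70°, 0.78°, 309.25°, 24.80°.
Largest gap = 309.25° ⇒ minimal covering band is its complement: 360° − 309.25° = 50.75°.
Band runs from +164.09° eastward to -145.16°, crossing the antimeridian.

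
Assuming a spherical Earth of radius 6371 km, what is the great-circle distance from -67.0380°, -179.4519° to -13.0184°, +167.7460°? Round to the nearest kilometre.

Δλ = 167.7460 − -179.4519 = 347.1979°; wrapped into (−180°, 180°]: -12.8021°.
Δφ = -13.0184 − -67.0380 = 54.0196°.
a = sin²(Δφ/2) + cos φ₁ · cos φ₂ · sin²(Δλ/2) = 0.210970.
c = 2·atan2(√a, √(1−a)) = 0.95445 rad → d = 6371·c ≈ 6080.78 km.

6081 km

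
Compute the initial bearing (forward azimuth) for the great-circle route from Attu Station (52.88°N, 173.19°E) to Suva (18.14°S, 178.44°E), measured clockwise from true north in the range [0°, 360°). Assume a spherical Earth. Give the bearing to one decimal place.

174.7°

Δλ = 178.44 − 173.19 = 5.25°.
θ = atan2( sin Δλ · cos φ₂ , cos φ₁ · sin φ₂ − sin φ₁ · cos φ₂ · cos Δλ )
  = atan2(0.08695, -0.94245) = 174.729° → normalised to [0°, 360°): 174.729°.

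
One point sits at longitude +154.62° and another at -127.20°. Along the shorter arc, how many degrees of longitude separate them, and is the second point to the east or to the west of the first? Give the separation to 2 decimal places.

Raw difference: -127.20 − 154.62 = -281.82°.
Normalise into (−180°, 180°]: -281.82° + 360° = 78.18°.
Positive ⇒ the second point lies to the east; separation 78.18°.

78.18° east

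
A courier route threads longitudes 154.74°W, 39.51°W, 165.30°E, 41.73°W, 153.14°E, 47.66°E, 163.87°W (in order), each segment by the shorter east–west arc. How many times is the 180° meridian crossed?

Leg 1: -154.74° → -39.51°, shortest Δλ = 115.23° (east) — does not cross 180°.
Leg 2: -39.51° → +165.30°, shortest Δλ = -155.19° (west) — crosses 180°.
Leg 3: +165.30° → -41.73°, shortest Δλ = 152.97° (east) — crosses 180°.
Leg 4: -41.73° → +153.14°, shortest Δλ = -165.13° (west) — crosses 180°.
Leg 5: +153.14° → +47.66°, shortest Δλ = -105.48° (west) — does not cross 180°.
Leg 6: +47.66° → -163.87°, shortest Δλ = 148.47° (east) — crosses 180°.
Total crossings: 4.

4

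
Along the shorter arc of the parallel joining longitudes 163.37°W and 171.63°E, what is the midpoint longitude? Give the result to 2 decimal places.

175.87°W

Signed shortest Δλ from -163.37° to +171.63° is -25.00°.
Midpoint longitude = -163.37° + (-25.00°)/2 = -163.37° − 12.50° = -175.87°.
(The naïve average (-163.37 + +171.63)/2 = 4.13° is on the wrong side of the globe.)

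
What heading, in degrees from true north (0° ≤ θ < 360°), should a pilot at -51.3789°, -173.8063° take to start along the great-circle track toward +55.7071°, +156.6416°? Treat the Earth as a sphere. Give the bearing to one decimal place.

342.8°

Δλ = 156.6416 − -173.8063 = 330.4479°; wrapped into (−180°, 180°]: -29.5521°.
θ = atan2( sin Δλ · cos φ₂ , cos φ₁ · sin φ₂ − sin φ₁ · cos φ₂ · cos Δλ )
  = atan2(-0.27789, 0.89860) = -17.184° → normalised to [0°, 360°): 342.816°.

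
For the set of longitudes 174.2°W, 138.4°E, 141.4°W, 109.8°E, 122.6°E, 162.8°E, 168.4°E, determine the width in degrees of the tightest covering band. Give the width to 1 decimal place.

108.8°

Sort the longitudes: -174.2°, -141.4°, +109.8°, +122.6°, +138.4°, +162.8°, +168.4°.
Eastward gaps between consecutive values (wrapping around): 32.8°, 251.2°, 12.8°, 15.8°, 24.4°, 5.6°, 17.4°.
Largest gap = 251.2° ⇒ minimal covering band is its complement: 360° − 251.2° = 108.8°.
Band runs from +109.8° eastward to -141.4°, crossing the antimeridian.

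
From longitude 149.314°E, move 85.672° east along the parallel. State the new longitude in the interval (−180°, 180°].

125.014°W

Start at +149.314°; shift +85.672° → +234.986°.
+234.986° lies outside (−180°, 180°]; subtract 360° → -125.014°.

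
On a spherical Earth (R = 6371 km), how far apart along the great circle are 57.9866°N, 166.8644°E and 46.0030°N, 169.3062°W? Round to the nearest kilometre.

Δλ = -169.3062 − 166.8644 = -336.1706°; wrapped into (−180°, 180°]: 23.8294°.
Δφ = 46.0030 − 57.9866 = -11.9836°.
a = sin²(Δφ/2) + cos φ₁ · cos φ₂ · sin²(Δλ/2) = 0.026592.
c = 2·atan2(√a, √(1−a)) = 0.32760 rad → d = 6371·c ≈ 2087.16 km.

2087 km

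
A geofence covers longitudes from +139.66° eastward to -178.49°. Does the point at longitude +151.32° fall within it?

Yes

Band width going east from +139.66° to -178.49°: ((-178.49 − 139.66) mod 360) = 41.85°.
Offset of +151.32° east of the west edge: ((151.32 − 139.66) mod 360) = 11.66°.
11.66° ≤ 41.85° ⇒ inside.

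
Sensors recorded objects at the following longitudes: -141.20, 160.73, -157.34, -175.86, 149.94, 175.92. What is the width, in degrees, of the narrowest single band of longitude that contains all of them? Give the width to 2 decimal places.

68.86°

Sort the longitudes: -175.86°, -157.34°, -141.20°, +149.94°, +160.73°, +175.92°.
Eastward gaps between consecutive values (wrapping around): 18.52°, 16.14°, 291.14°, 10.79°, 15.19°, 8.22°.
Largest gap = 291.14° ⇒ minimal covering band is its complement: 360° − 291.14° = 68.86°.
Band runs from +149.94° eastward to -141.20°, crossing the antimeridian.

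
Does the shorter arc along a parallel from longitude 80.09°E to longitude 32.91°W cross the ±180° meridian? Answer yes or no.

No

Signed shortest Δλ = ((-32.91 − 80.09 + 180) mod 360) − 180 = -113.0°.
Going west by 113.0° from +80.09° reaches -32.91° without touching 180°.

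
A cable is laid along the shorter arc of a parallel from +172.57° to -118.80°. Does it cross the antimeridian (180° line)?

Yes

Naïve |-118.80 − 172.57| = 291.37° > 180°, so the shorter arc goes the other way round — across 180°.
Signed shortest Δλ = ((-118.80 − 172.57 + 180) mod 360) − 180 = 68.63°.
Going east by 68.63° from +172.57° passes through 180° before reaching -118.80°.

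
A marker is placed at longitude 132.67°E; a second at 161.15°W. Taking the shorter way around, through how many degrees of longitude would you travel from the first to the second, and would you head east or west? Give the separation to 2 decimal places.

Raw difference: -161.15 − 132.67 = -293.82°.
Normalise into (−180°, 180°]: -293.82° + 360° = 66.18°.
Positive ⇒ the second point lies to the east; separation 66.18°.

66.18° east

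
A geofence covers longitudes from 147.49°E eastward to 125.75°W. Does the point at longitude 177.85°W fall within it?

Band width going east from +147.49° to -125.75°: ((-125.75 − 147.49) mod 360) = 86.76°.
Offset of -177.85° east of the west edge: ((-177.85 − 147.49) mod 360) = 34.66°.
34.66° ≤ 86.76° ⇒ inside.

Yes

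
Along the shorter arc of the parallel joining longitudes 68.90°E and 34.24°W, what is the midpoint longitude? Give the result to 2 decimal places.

Signed shortest Δλ from +68.90° to -34.24° is -103.14°.
Midpoint longitude = +68.90° + (-103.14°)/2 = +68.90° − 51.57° = +17.33°.

17.33°E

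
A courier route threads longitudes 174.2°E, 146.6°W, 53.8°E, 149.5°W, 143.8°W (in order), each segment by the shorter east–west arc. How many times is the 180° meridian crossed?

3

Leg 1: +174.2° → -146.6°, shortest Δλ = 39.2° (east) — crosses 180°.
Leg 2: -146.6° → +53.8°, shortest Δλ = -159.6° (west) — crosses 180°.
Leg 3: +53.8° → -149.5°, shortest Δλ = 156.7° (east) — crosses 180°.
Leg 4: -149.5° → -143.8°, shortest Δλ = 5.7° (east) — does not cross 180°.
Total crossings: 3.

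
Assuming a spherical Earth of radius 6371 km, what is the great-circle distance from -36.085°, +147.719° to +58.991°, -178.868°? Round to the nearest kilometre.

11014 km

Δλ = -178.868 − 147.719 = -326.587°; wrapped into (−180°, 180°]: 33.413°.
Δφ = 58.991 − -36.085 = 95.076°.
a = sin²(Δφ/2) + cos φ₁ · cos φ₂ · sin²(Δλ/2) = 0.578644.
c = 2·atan2(√a, √(1−a)) = 1.72874 rad → d = 6371·c ≈ 11013.80 km.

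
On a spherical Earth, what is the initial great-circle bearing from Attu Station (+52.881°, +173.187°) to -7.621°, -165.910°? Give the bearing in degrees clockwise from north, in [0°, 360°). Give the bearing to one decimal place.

Δλ = -165.910 − 173.187 = -339.097°; wrapped into (−180°, 180°]: 20.903°.
θ = atan2( sin Δλ · cos φ₂ , cos φ₁ · sin φ₂ − sin φ₁ · cos φ₂ · cos Δλ )
  = atan2(0.35364, -0.81836) = 156.629° → normalised to [0°, 360°): 156.629°.

156.6°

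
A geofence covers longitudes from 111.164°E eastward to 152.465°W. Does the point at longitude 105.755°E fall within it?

Band width going east from +111.164° to -152.465°: ((-152.465 − 111.164) mod 360) = 96.371°.
Offset of +105.755° east of the west edge: ((105.755 − 111.164) mod 360) = 354.591°.
354.591° > 96.371° ⇒ outside.

No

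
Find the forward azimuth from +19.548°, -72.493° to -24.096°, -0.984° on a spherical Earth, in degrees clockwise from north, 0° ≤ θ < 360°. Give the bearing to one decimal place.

119.1°

Δλ = -0.984 − -72.493 = 71.509°.
θ = atan2( sin Δλ · cos φ₂ , cos φ₁ · sin φ₂ − sin φ₁ · cos φ₂ · cos Δλ )
  = atan2(0.86573, -0.48161) = 119.087° → normalised to [0°, 360°): 119.087°.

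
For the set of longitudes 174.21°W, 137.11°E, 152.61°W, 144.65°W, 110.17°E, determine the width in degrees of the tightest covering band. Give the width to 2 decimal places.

Sort the longitudes: -174.21°, -152.61°, -144.65°, +110.17°, +137.11°.
Eastward gaps between consecutive values (wrapping around): 21.60°, 7.96°, 254.82°, 26.94°, 48.68°.
Largest gap = 254.82° ⇒ minimal covering band is its complement: 360° − 254.82° = 105.18°.
Band runs from +110.17° eastward to -144.65°, crossing the antimeridian.

105.18°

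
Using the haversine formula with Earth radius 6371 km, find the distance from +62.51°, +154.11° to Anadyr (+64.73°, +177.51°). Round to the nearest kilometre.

Δλ = 177.51 − 154.11 = 23.40°.
Δφ = 64.73 − 62.51 = 2.22°.
a = sin²(Δφ/2) + cos φ₁ · cos φ₂ · sin²(Δλ/2) = 0.008478.
c = 2·atan2(√a, √(1−a)) = 0.18442 rad → d = 6371·c ≈ 1174.92 km.

1175 km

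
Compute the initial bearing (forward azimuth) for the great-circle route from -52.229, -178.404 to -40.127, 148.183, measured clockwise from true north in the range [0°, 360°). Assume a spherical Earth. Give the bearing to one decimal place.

284.6°

Δλ = 148.183 − -178.404 = 326.587°; wrapped into (−180°, 180°]: -33.413°.
θ = atan2( sin Δλ · cos φ₂ , cos φ₁ · sin φ₂ − sin φ₁ · cos φ₂ · cos Δλ )
  = atan2(-0.42105, 0.10976) = -75.389° → normalised to [0°, 360°): 284.611°.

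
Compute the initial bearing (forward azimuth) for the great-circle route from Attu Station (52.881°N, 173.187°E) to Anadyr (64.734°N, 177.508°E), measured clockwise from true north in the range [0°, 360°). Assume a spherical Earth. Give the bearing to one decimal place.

8.9°

Δλ = 177.508 − 173.187 = 4.321°.
θ = atan2( sin Δλ · cos φ₂ , cos φ₁ · sin φ₂ − sin φ₁ · cos φ₂ · cos Δλ )
  = atan2(0.03216, 0.20637) = 8.857° → normalised to [0°, 360°): 8.857°.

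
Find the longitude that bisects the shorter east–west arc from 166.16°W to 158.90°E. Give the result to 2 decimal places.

176.37°E

Signed shortest Δλ from -166.16° to +158.90° is -34.94°.
Midpoint longitude = -166.16° + (-34.94°)/2 = -166.16° − 17.47° = -183.63°.
Normalise into (−180°, 180°]: +176.37°.
(The naïve average (-166.16 + +158.90)/2 = -3.63° is on the wrong side of the globe.)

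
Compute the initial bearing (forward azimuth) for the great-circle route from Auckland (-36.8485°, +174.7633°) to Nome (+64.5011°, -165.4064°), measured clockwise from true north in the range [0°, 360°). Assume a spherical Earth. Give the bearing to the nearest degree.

9°

Δλ = -165.4064 − 174.7633 = -340.1697°; wrapped into (−180°, 180°]: 19.8303°.
θ = atan2( sin Δλ · cos φ₂ , cos φ₁ · sin φ₂ − sin φ₁ · cos φ₂ · cos Δλ )
  = atan2(0.14604, 0.96514) = 8.604° → normalised to [0°, 360°): 8.604°.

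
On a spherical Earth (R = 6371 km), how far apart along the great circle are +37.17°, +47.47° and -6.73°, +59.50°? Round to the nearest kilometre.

5039 km

Δλ = 59.50 − 47.47 = 12.03°.
Δφ = -6.73 − 37.17 = -43.90°.
a = sin²(Δφ/2) + cos φ₁ · cos φ₂ · sin²(Δλ/2) = 0.148414.
c = 2·atan2(√a, √(1−a)) = 0.79095 rad → d = 6371·c ≈ 5039.13 km.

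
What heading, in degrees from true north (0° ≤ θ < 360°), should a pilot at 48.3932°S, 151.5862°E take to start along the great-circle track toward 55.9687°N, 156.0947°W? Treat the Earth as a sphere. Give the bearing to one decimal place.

Δλ = -156.0947 − 151.5862 = -307.6809°; wrapped into (−180°, 180°]: 52.3191°.
θ = atan2( sin Δλ · cos φ₂ , cos φ₁ · sin φ₂ − sin φ₁ · cos φ₂ · cos Δλ )
  = atan2(0.44292, 0.80608) = 28.788° → normalised to [0°, 360°): 28.788°.

28.8°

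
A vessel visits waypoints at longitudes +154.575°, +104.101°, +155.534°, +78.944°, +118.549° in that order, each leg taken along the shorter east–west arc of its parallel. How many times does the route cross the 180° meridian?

Leg 1: +154.575° → +104.101°, shortest Δλ = -50.474° (west) — does not cross 180°.
Leg 2: +104.101° → +155.534°, shortest Δλ = 51.433° (east) — does not cross 180°.
Leg 3: +155.534° → +78.944°, shortest Δλ = -76.59° (west) — does not cross 180°.
Leg 4: +78.944° → +118.549°, shortest Δλ = 39.605° (east) — does not cross 180°.
Total crossings: 0.

0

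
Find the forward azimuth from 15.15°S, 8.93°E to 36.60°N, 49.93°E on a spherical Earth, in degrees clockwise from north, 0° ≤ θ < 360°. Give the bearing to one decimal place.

Δλ = 49.93 − 8.93 = 41.00°.
θ = atan2( sin Δλ · cos φ₂ , cos φ₁ · sin φ₂ − sin φ₁ · cos φ₂ · cos Δλ )
  = atan2(0.52670, 0.73385) = 35.668° → normalised to [0°, 360°): 35.668°.

35.7°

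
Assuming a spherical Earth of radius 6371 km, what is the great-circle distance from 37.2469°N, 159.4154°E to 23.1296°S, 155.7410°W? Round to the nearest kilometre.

Δλ = -155.7410 − 159.4154 = -315.1564°; wrapped into (−180°, 180°]: 44.8436°.
Δφ = -23.1296 − 37.2469 = -60.3765°.
a = sin²(Δφ/2) + cos φ₁ · cos φ₂ · sin²(Δλ/2) = 0.359351.
c = 2·atan2(√a, √(1−a)) = 1.28565 rad → d = 6371·c ≈ 8190.88 km.

8191 km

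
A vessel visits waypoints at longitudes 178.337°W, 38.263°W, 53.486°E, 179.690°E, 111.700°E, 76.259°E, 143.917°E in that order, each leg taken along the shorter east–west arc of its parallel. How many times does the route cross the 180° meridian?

Leg 1: -178.337° → -38.263°, shortest Δλ = 140.074° (east) — does not cross 180°.
Leg 2: -38.263° → +53.486°, shortest Δλ = 91.749° (east) — does not cross 180°.
Leg 3: +53.486° → +179.690°, shortest Δλ = 126.204° (east) — does not cross 180°.
Leg 4: +179.690° → +111.700°, shortest Δλ = -67.99° (west) — does not cross 180°.
Leg 5: +111.700° → +76.259°, shortest Δλ = -35.441° (west) — does not cross 180°.
Leg 6: +76.259° → +143.917°, shortest Δλ = 67.658° (east) — does not cross 180°.
Total crossings: 0.

0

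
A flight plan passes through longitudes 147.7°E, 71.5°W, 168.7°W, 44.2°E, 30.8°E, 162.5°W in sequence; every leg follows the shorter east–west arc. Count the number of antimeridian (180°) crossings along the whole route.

Leg 1: +147.7° → -71.5°, shortest Δλ = 140.8° (east) — crosses 180°.
Leg 2: -71.5° → -168.7°, shortest Δλ = -97.2° (west) — does not cross 180°.
Leg 3: -168.7° → +44.2°, shortest Δλ = -147.1° (west) — crosses 180°.
Leg 4: +44.2° → +30.8°, shortest Δλ = -13.4° (west) — does not cross 180°.
Leg 5: +30.8° → -162.5°, shortest Δλ = 166.7° (east) — crosses 180°.
Total crossings: 3.

3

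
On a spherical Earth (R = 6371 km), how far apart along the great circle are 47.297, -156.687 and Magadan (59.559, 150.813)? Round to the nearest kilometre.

3621 km

Δλ = 150.813 − -156.687 = 307.500°; wrapped into (−180°, 180°]: -52.500°.
Δφ = 59.559 − 47.297 = 12.262°.
a = sin²(Δφ/2) + cos φ₁ · cos φ₂ · sin²(Δλ/2) = 0.078623.
c = 2·atan2(√a, √(1−a)) = 0.56842 rad → d = 6371·c ≈ 3621.39 km.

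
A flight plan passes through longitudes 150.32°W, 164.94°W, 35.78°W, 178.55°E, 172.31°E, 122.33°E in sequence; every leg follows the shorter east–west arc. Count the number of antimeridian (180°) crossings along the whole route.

1

Leg 1: -150.32° → -164.94°, shortest Δλ = -14.62° (west) — does not cross 180°.
Leg 2: -164.94° → -35.78°, shortest Δλ = 129.16° (east) — does not cross 180°.
Leg 3: -35.78° → +178.55°, shortest Δλ = -145.67° (west) — crosses 180°.
Leg 4: +178.55° → +172.31°, shortest Δλ = -6.24° (west) — does not cross 180°.
Leg 5: +172.31° → +122.33°, shortest Δλ = -49.98° (west) — does not cross 180°.
Total crossings: 1.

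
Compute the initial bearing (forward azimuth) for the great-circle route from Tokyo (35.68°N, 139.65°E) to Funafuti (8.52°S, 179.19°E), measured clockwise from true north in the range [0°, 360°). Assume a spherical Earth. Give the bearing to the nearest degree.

132°

Δλ = 179.19 − 139.65 = 39.54°.
θ = atan2( sin Δλ · cos φ₂ , cos φ₁ · sin φ₂ − sin φ₁ · cos φ₂ · cos Δλ )
  = atan2(0.62959, -0.56518) = 131.914° → normalised to [0°, 360°): 131.914°.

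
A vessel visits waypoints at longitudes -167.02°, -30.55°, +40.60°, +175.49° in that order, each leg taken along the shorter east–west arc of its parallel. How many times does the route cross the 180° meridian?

0

Leg 1: -167.02° → -30.55°, shortest Δλ = 136.47° (east) — does not cross 180°.
Leg 2: -30.55° → +40.60°, shortest Δλ = 71.15° (east) — does not cross 180°.
Leg 3: +40.60° → +175.49°, shortest Δλ = 134.89° (east) — does not cross 180°.
Total crossings: 0.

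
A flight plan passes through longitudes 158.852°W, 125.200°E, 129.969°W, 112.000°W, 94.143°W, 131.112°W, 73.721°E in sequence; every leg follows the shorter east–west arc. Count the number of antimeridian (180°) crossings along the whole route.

Leg 1: -158.852° → +125.200°, shortest Δλ = -75.948° (west) — crosses 180°.
Leg 2: +125.200° → -129.969°, shortest Δλ = 104.831° (east) — crosses 180°.
Leg 3: -129.969° → -112.000°, shortest Δλ = 17.969° (east) — does not cross 180°.
Leg 4: -112.000° → -94.143°, shortest Δλ = 17.857° (east) — does not cross 180°.
Leg 5: -94.143° → -131.112°, shortest Δλ = -36.969° (west) — does not cross 180°.
Leg 6: -131.112° → +73.721°, shortest Δλ = -155.167° (west) — crosses 180°.
Total crossings: 3.

3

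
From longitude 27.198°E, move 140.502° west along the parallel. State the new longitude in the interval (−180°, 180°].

Start at +27.198°; shift −140.502° → -113.304°.
-113.304° already lies in (−180°, 180°].

113.304°W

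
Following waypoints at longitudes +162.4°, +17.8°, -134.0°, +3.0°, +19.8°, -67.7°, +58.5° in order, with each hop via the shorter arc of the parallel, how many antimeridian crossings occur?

0

Leg 1: +162.4° → +17.8°, shortest Δλ = -144.6° (west) — does not cross 180°.
Leg 2: +17.8° → -134.0°, shortest Δλ = -151.8° (west) — does not cross 180°.
Leg 3: -134.0° → +3.0°, shortest Δλ = 137.0° (east) — does not cross 180°.
Leg 4: +3.0° → +19.8°, shortest Δλ = 16.8° (east) — does not cross 180°.
Leg 5: +19.8° → -67.7°, shortest Δλ = -87.5° (west) — does not cross 180°.
Leg 6: -67.7° → +58.5°, shortest Δλ = 126.2° (east) — does not cross 180°.
Total crossings: 0.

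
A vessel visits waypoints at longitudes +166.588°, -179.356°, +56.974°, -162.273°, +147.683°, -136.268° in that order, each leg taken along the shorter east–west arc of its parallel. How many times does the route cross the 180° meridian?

Leg 1: +166.588° → -179.356°, shortest Δλ = 14.056° (east) — crosses 180°.
Leg 2: -179.356° → +56.974°, shortest Δλ = -123.67° (west) — crosses 180°.
Leg 3: +56.974° → -162.273°, shortest Δλ = 140.753° (east) — crosses 180°.
Leg 4: -162.273° → +147.683°, shortest Δλ = -50.044° (west) — crosses 180°.
Leg 5: +147.683° → -136.268°, shortest Δλ = 76.049° (east) — crosses 180°.
Total crossings: 5.

5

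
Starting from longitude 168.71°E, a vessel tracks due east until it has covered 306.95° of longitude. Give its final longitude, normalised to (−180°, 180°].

Start at +168.71°; shift +306.95° → +475.66°.
+475.66° lies outside (−180°, 180°]; subtract 360° → +115.66°.

115.66°E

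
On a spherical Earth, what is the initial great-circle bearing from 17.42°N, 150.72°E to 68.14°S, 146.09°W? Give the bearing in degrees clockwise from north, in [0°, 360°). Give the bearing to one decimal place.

160.4°

Δλ = -146.09 − 150.72 = -296.81°; wrapped into (−180°, 180°]: 63.19°.
θ = atan2( sin Δλ · cos φ₂ , cos φ₁ · sin φ₂ − sin φ₁ · cos φ₂ · cos Δλ )
  = atan2(0.33232, -0.93581) = 160.449° → normalised to [0°, 360°): 160.449°.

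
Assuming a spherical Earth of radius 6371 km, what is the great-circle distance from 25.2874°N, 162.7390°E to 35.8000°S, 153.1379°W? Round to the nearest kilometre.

8222 km

Δλ = -153.1379 − 162.7390 = -315.8769°; wrapped into (−180°, 180°]: 44.1231°.
Δφ = -35.8000 − 25.2874 = -61.0874°.
a = sin²(Δφ/2) + cos φ₁ · cos φ₂ · sin²(Δλ/2) = 0.361721.
c = 2·atan2(√a, √(1−a)) = 1.29059 rad → d = 6371·c ≈ 8222.32 km.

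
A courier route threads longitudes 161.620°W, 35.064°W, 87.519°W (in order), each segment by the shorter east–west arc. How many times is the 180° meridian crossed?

0

Leg 1: -161.620° → -35.064°, shortest Δλ = 126.556° (east) — does not cross 180°.
Leg 2: -35.064° → -87.519°, shortest Δλ = -52.455° (west) — does not cross 180°.
Total crossings: 0.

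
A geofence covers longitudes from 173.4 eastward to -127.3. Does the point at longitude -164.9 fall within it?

Band width going east from +173.4° to -127.3°: ((-127.3 − 173.4) mod 360) = 59.3°.
Offset of -164.9° east of the west edge: ((-164.9 − 173.4) mod 360) = 21.7°.
21.7° ≤ 59.3° ⇒ inside.

Yes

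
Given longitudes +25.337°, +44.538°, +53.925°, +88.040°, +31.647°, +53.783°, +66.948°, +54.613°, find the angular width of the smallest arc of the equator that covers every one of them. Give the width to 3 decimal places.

Sort the longitudes: +25.337°, +31.647°, +44.538°, +53.783°, +53.925°, +54.613°, +66.948°, +88.040°.
Eastward gaps between consecutive values (wrapping around): 6.310°, 12.891°, 9.245°, 0.142°, 0.688°, 12.335°, 21.092°, 297.297°.
Largest gap = 297.297° ⇒ minimal covering band is its complement: 360° − 297.297° = 62.703°.
Band runs from +25.337° eastward to +88.040°.

62.703°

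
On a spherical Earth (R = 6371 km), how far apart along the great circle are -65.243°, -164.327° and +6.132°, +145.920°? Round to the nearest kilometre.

8906 km

Δλ = 145.920 − -164.327 = 310.247°; wrapped into (−180°, 180°]: -49.753°.
Δφ = 6.132 − -65.243 = 71.375°.
a = sin²(Δφ/2) + cos φ₁ · cos φ₂ · sin²(Δλ/2) = 0.413994.
c = 2·atan2(√a, √(1−a)) = 1.39793 rad → d = 6371·c ≈ 8906.18 km.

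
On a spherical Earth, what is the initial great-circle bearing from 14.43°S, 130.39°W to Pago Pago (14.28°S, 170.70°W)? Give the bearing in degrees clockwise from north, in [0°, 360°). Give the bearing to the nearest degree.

Δλ = -170.70 − -130.39 = -40.31°.
θ = atan2( sin Δλ · cos φ₂ , cos φ₁ · sin φ₂ − sin φ₁ · cos φ₂ · cos Δλ )
  = atan2(-0.62693, -0.05472) = -94.989° → normalised to [0°, 360°): 265.011°.

265°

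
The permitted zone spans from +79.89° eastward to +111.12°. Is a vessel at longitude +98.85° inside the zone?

Band width going east from +79.89° to +111.12°: ((111.12 − 79.89) mod 360) = 31.23°.
Offset of +98.85° east of the west edge: ((98.85 − 79.89) mod 360) = 18.96°.
18.96° ≤ 31.23° ⇒ inside.

Yes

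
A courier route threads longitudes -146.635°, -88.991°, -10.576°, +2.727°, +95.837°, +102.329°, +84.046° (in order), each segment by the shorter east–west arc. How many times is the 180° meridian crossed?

0

Leg 1: -146.635° → -88.991°, shortest Δλ = 57.644° (east) — does not cross 180°.
Leg 2: -88.991° → -10.576°, shortest Δλ = 78.415° (east) — does not cross 180°.
Leg 3: -10.576° → +2.727°, shortest Δλ = 13.303° (east) — does not cross 180°.
Leg 4: +2.727° → +95.837°, shortest Δλ = 93.11° (east) — does not cross 180°.
Leg 5: +95.837° → +102.329°, shortest Δλ = 6.492° (east) — does not cross 180°.
Leg 6: +102.329° → +84.046°, shortest Δλ = -18.283° (west) — does not cross 180°.
Total crossings: 0.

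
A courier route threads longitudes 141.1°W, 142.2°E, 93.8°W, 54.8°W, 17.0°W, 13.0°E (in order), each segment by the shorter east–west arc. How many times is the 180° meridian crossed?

Leg 1: -141.1° → +142.2°, shortest Δλ = -76.7° (west) — crosses 180°.
Leg 2: +142.2° → -93.8°, shortest Δλ = 124.0° (east) — crosses 180°.
Leg 3: -93.8° → -54.8°, shortest Δλ = 39.0° (east) — does not cross 180°.
Leg 4: -54.8° → -17.0°, shortest Δλ = 37.8° (east) — does not cross 180°.
Leg 5: -17.0° → +13.0°, shortest Δλ = 30.0° (east) — does not cross 180°.
Total crossings: 2.

2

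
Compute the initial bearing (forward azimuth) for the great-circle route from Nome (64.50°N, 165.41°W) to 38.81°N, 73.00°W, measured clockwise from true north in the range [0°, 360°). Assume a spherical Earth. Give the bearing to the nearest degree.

69°

Δλ = -73.00 − -165.41 = 92.41°.
θ = atan2( sin Δλ · cos φ₂ , cos φ₁ · sin φ₂ − sin φ₁ · cos φ₂ · cos Δλ )
  = atan2(0.77854, 0.29939) = 68.965° → normalised to [0°, 360°): 68.965°.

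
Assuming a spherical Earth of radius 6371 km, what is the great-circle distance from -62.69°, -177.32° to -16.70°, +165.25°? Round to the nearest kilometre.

5290 km

Δλ = 165.25 − -177.32 = 342.57°; wrapped into (−180°, 180°]: -17.43°.
Δφ = -16.70 − -62.69 = 45.99°.
a = sin²(Δφ/2) + cos φ₁ · cos φ₂ · sin²(Δλ/2) = 0.162697.
c = 2·atan2(√a, √(1−a)) = 0.83037 rad → d = 6371·c ≈ 5290.26 km.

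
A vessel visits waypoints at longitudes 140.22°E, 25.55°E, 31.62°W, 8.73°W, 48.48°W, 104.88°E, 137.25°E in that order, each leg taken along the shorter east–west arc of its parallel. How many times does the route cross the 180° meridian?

Leg 1: +140.22° → +25.55°, shortest Δλ = -114.67° (west) — does not cross 180°.
Leg 2: +25.55° → -31.62°, shortest Δλ = -57.17° (west) — does not cross 180°.
Leg 3: -31.62° → -8.73°, shortest Δλ = 22.89° (east) — does not cross 180°.
Leg 4: -8.73° → -48.48°, shortest Δλ = -39.75° (west) — does not cross 180°.
Leg 5: -48.48° → +104.88°, shortest Δλ = 153.36° (east) — does not cross 180°.
Leg 6: +104.88° → +137.25°, shortest Δλ = 32.37° (east) — does not cross 180°.
Total crossings: 0.

0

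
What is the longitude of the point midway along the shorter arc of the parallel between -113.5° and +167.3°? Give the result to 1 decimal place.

Signed shortest Δλ from -113.5° to +167.3° is -79.2°.
Midpoint longitude = -113.5° + (-79.2°)/2 = -113.5° − 39.6° = -153.1°.
(The naïve average (-113.5 + +167.3)/2 = 26.9° is on the wrong side of the globe.)

-153.1°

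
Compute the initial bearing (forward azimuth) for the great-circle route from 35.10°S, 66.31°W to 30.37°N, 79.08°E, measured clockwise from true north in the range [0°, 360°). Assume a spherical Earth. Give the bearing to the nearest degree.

Δλ = 79.08 − -66.31 = 145.39°.
θ = atan2( sin Δλ · cos φ₂ , cos φ₁ · sin φ₂ − sin φ₁ · cos φ₂ · cos Δλ )
  = atan2(0.49005, 0.00533) = 89.377° → normalised to [0°, 360°): 89.377°.

89°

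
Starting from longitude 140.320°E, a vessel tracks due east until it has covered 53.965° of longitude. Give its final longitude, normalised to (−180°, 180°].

165.715°W

Start at +140.320°; shift +53.965° → +194.285°.
+194.285° lies outside (−180°, 180°]; subtract 360° → -165.715°.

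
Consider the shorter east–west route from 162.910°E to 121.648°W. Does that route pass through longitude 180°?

Naïve |-121.648 − 162.910| = 284.558° > 180°, so the shorter arc goes the other way round — across 180°.
Signed shortest Δλ = ((-121.648 − 162.910 + 180) mod 360) − 180 = 75.442°.
Going east by 75.442° from +162.910° passes through 180° before reaching -121.648°.

Yes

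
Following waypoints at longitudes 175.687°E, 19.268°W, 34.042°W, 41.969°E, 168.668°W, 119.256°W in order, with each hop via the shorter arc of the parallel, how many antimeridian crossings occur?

Leg 1: +175.687° → -19.268°, shortest Δλ = 165.045° (east) — crosses 180°.
Leg 2: -19.268° → -34.042°, shortest Δλ = -14.774° (west) — does not cross 180°.
Leg 3: -34.042° → +41.969°, shortest Δλ = 76.011° (east) — does not cross 180°.
Leg 4: +41.969° → -168.668°, shortest Δλ = 149.363° (east) — crosses 180°.
Leg 5: -168.668° → -119.256°, shortest Δλ = 49.412° (east) — does not cross 180°.
Total crossings: 2.

2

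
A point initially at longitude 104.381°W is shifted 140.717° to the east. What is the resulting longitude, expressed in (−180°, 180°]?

Start at -104.381°; shift +140.717° → +36.336°.
+36.336° already lies in (−180°, 180°].

36.336°E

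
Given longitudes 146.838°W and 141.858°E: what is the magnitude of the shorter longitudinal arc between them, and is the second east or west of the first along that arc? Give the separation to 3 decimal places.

71.304° west

Raw difference: 141.858 − -146.838 = 288.696°.
Normalise into (−180°, 180°]: 288.696° − 360° = -71.304°.
Negative ⇒ the second point lies to the west; separation 71.304°.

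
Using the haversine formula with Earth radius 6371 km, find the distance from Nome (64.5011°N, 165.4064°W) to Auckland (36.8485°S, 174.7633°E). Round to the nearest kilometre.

11403 km

Δλ = 174.7633 − -165.4064 = 340.1697°; wrapped into (−180°, 180°]: -19.8303°.
Δφ = -36.8485 − 64.5011 = -101.3496°.
a = sin²(Δφ/2) + cos φ₁ · cos φ₂ · sin²(Δλ/2) = 0.608611.
c = 2·atan2(√a, √(1−a)) = 1.78976 rad → d = 6371·c ≈ 11402.59 km.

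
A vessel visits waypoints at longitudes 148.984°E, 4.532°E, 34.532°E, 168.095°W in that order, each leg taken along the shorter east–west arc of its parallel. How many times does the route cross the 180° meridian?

Leg 1: +148.984° → +4.532°, shortest Δλ = -144.452° (west) — does not cross 180°.
Leg 2: +4.532° → +34.532°, shortest Δλ = 30.0° (east) — does not cross 180°.
Leg 3: +34.532° → -168.095°, shortest Δλ = 157.373° (east) — crosses 180°.
Total crossings: 1.

1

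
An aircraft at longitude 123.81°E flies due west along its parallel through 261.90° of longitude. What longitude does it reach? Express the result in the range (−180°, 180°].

Start at +123.81°; shift −261.90° → -138.09°.
-138.09° already lies in (−180°, 180°].

138.09°W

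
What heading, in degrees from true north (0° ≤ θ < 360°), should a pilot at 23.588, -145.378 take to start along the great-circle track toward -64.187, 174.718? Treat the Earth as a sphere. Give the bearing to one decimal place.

Δλ = 174.718 − -145.378 = 320.096°; wrapped into (−180°, 180°]: -39.904°.
θ = atan2( sin Δλ · cos φ₂ , cos φ₁ · sin φ₂ − sin φ₁ · cos φ₂ · cos Δλ )
  = atan2(-0.27933, -0.95867) = -163.755° → normalised to [0°, 360°): 196.245°.

196.2°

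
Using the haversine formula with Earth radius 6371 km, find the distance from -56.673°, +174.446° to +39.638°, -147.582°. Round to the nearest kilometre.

Δλ = -147.582 − 174.446 = -322.028°; wrapped into (−180°, 180°]: 37.972°.
Δφ = 39.638 − -56.673 = 96.311°.
a = sin²(Δφ/2) + cos φ₁ · cos φ₂ · sin²(Δλ/2) = 0.599745.
c = 2·atan2(√a, √(1−a)) = 1.77163 rad → d = 6371·c ≈ 11287.08 km.

11287 km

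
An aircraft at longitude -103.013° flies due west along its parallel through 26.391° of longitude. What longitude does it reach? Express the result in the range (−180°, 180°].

-129.404°

Start at -103.013°; shift −26.391° → -129.404°.
-129.404° already lies in (−180°, 180°].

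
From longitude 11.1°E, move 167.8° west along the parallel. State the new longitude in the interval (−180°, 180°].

Start at +11.1°; shift −167.8° → -156.7°.
-156.7° already lies in (−180°, 180°].

156.7°W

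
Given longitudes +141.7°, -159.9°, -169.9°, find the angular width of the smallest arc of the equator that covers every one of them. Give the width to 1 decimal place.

Sort the longitudes: -169.9°, -159.9°, +141.7°.
Eastward gaps between consecutive values (wrapping around): 10.0°, 301.6°, 48.4°.
Largest gap = 301.6° ⇒ minimal covering band is its complement: 360° − 301.6° = 58.4°.
Band runs from +141.7° eastward to -159.9°, crossing the antimeridian.

58.4°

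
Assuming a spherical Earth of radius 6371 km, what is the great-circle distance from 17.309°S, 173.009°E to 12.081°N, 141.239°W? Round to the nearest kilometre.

5994 km

Δλ = -141.239 − 173.009 = -314.248°; wrapped into (−180°, 180°]: 45.752°.
Δφ = 12.081 − -17.309 = 29.390°.
a = sin²(Δφ/2) + cos φ₁ · cos φ₂ · sin²(Δλ/2) = 0.205429.
c = 2·atan2(√a, √(1−a)) = 0.94080 rad → d = 6371·c ≈ 5993.83 km.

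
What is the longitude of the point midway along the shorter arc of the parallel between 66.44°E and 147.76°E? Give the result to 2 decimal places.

Signed shortest Δλ from +66.44° to +147.76° is +81.32°.
Midpoint longitude = +66.44° + (+81.32°)/2 = +66.44° + 40.66° = +107.10°.

107.10°E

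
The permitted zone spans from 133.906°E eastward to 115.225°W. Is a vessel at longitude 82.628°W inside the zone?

Band width going east from +133.906° to -115.225°: ((-115.225 − 133.906) mod 360) = 110.869°.
Offset of -82.628° east of the west edge: ((-82.628 − 133.906) mod 360) = 143.466°.
143.466° > 110.869° ⇒ outside.

No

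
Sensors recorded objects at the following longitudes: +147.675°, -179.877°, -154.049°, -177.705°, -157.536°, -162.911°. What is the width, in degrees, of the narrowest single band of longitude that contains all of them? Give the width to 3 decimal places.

58.276°

Sort the longitudes: -179.877°, -177.705°, -162.911°, -157.536°, -154.049°, +147.675°.
Eastward gaps between consecutive values (wrapping around): 2.172°, 14.794°, 5.375°, 3.487°, 301.724°, 32.448°.
Largest gap = 301.724° ⇒ minimal covering band is its complement: 360° − 301.724° = 58.276°.
Band runs from +147.675° eastward to -154.049°, crossing the antimeridian.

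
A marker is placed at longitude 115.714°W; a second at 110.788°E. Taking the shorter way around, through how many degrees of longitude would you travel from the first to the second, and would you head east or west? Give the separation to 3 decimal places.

133.498° west

Raw difference: 110.788 − -115.714 = 226.502°.
Normalise into (−180°, 180°]: 226.502° − 360° = -133.498°.
Negative ⇒ the second point lies to the west; separation 133.498°.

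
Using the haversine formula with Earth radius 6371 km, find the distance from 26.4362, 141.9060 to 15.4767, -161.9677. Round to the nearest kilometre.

Δλ = -161.9677 − 141.9060 = -303.8737°; wrapped into (−180°, 180°]: 56.1263°.
Δφ = 15.4767 − 26.4362 = -10.9595°.
a = sin²(Δφ/2) + cos φ₁ · cos φ₂ · sin²(Δλ/2) = 0.200108.
c = 2·atan2(√a, √(1−a)) = 0.92757 rad → d = 6371·c ≈ 5909.52 km.

5910 km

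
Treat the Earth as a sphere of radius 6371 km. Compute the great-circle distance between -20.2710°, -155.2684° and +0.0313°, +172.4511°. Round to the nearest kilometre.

4175 km

Δλ = 172.4511 − -155.2684 = 327.7195°; wrapped into (−180°, 180°]: -32.2805°.
Δφ = 0.0313 − -20.2710 = 20.3023°.
a = sin²(Δφ/2) + cos φ₁ · cos φ₂ · sin²(Δλ/2) = 0.103554.
c = 2·atan2(√a, √(1−a)) = 0.65526 rad → d = 6371·c ≈ 4174.64 km.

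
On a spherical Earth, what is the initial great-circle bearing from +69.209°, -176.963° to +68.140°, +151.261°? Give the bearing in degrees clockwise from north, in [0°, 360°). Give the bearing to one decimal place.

Δλ = 151.261 − -176.963 = 328.224°; wrapped into (−180°, 180°]: -31.776°.
θ = atan2( sin Δλ · cos φ₂ , cos φ₁ · sin φ₂ − sin φ₁ · cos φ₂ · cos Δλ )
  = atan2(-0.19607, 0.03352) = -80.299° → normalised to [0°, 360°): 279.701°.

279.7°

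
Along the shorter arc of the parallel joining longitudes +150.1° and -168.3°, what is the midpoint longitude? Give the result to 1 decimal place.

Signed shortest Δλ from +150.1° to -168.3° is +41.6°.
Midpoint longitude = +150.1° + (+41.6°)/2 = +150.1° + 20.8° = +170.9°.
(The naïve average (+150.1 + -168.3)/2 = -9.1° is on the wrong side of the globe.)

+170.9°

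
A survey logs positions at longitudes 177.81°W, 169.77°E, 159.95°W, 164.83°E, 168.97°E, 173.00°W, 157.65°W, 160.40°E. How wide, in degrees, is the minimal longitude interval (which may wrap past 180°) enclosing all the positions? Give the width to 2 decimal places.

Sort the longitudes: -177.81°, -173.00°, -159.95°, -157.65°, +160.40°, +164.83°, +168.97°, +169.77°.
Eastward gaps between consecutive values (wrapping around): 4.81°, 13.05°, 2.30°, 318.05°, 4.43°, 4.14°, 0.80°, 12.42°.
Largest gap = 318.05° ⇒ minimal covering band is its complement: 360° − 318.05° = 41.95°.
Band runs from +160.40° eastward to -157.65°, crossing the antimeridian.

41.95°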